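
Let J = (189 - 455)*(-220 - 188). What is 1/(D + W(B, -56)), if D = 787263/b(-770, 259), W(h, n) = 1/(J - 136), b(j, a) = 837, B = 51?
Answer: 30241368/28444337311 ≈ 0.0010632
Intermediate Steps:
J = 108528 (J = -266*(-408) = 108528)
W(h, n) = 1/108392 (W(h, n) = 1/(108528 - 136) = 1/108392)
D = 262421/279 (D = 787263/837 = 787263*(1/837) = 262421/279 ≈ 940.58)
1/(D + W(B, -56)) = 1/(262421/279 + 1/108392) = 1/(28444337311/30241368) = 30241368/28444337311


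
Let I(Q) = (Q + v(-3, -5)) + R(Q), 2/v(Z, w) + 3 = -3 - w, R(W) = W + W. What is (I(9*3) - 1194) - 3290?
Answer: -4405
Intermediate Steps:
R(W) = 2*W
v(Z, w) = 2/(-6 - w) (v(Z, w) = 2/(-3 + (-3 - w)) = 2/(-6 - w))
I(Q) = -2 + 3*Q (I(Q) = (Q - 2/(6 - 5)) + 2*Q = (Q - 2/1) + 2*Q = (Q - 2*1) + 2*Q = (Q - 2) + 2*Q = (-2 + Q) + 2*Q = -2 + 3*Q)
(I(9*3) - 1194) - 3290 = ((-2 + 3*(9*3)) - 1194) - 3290 = ((-2 + 3*27) - 1194) - 3290 = ((-2 + 81) - 1194) - 3290 = (79 - 1194) - 3290 = -1115 - 3290 = -4405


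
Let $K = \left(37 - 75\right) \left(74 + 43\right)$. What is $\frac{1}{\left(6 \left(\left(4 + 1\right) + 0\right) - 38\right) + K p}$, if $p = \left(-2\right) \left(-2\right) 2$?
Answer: $- \frac{1}{35576} \approx -2.8109 \cdot 10^{-5}$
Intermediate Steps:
$p = 8$ ($p = 4 \cdot 2 = 8$)
$K = -4446$ ($K = \left(-38\right) 117 = -4446$)
$\frac{1}{\left(6 \left(\left(4 + 1\right) + 0\right) - 38\right) + K p} = \frac{1}{\left(6 \left(\left(4 + 1\right) + 0\right) - 38\right) - 35568} = \frac{1}{\left(6 \left(5 + 0\right) - 38\right) - 35568} = \frac{1}{\left(6 \cdot 5 - 38\right) - 35568} = \frac{1}{\left(30 - 38\right) - 35568} = \frac{1}{-8 - 35568} = \frac{1}{-35576} = - \frac{1}{35576}$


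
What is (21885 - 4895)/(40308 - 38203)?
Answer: 3398/421 ≈ 8.0713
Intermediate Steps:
(21885 - 4895)/(40308 - 38203) = 16990/2105 = 16990*(1/2105) = 3398/421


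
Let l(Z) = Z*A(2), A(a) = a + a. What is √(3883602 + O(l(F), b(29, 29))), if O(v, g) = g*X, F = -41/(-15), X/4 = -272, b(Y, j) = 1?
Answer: √3882514 ≈ 1970.4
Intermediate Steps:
A(a) = 2*a
X = -1088 (X = 4*(-272) = -1088)
F = 41/15 (F = -41*(-1/15) = 41/15 ≈ 2.7333)
l(Z) = 4*Z (l(Z) = Z*(2*2) = Z*4 = 4*Z)
O(v, g) = -1088*g (O(v, g) = g*(-1088) = -1088*g)
√(3883602 + O(l(F), b(29, 29))) = √(3883602 - 1088*1) = √(3883602 - 1088) = √3882514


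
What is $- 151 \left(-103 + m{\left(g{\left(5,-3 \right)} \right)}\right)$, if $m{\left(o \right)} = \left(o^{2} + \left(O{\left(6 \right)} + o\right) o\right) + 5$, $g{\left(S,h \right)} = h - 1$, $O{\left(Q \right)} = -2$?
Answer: $8758$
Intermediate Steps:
$g{\left(S,h \right)} = -1 + h$
$m{\left(o \right)} = 5 + o^{2} + o \left(-2 + o\right)$ ($m{\left(o \right)} = \left(o^{2} + \left(-2 + o\right) o\right) + 5 = \left(o^{2} + o \left(-2 + o\right)\right) + 5 = 5 + o^{2} + o \left(-2 + o\right)$)
$- 151 \left(-103 + m{\left(g{\left(5,-3 \right)} \right)}\right) = - 151 \left(-103 + \left(5 - 2 \left(-1 - 3\right) + 2 \left(-1 - 3\right)^{2}\right)\right) = - 151 \left(-103 + \left(5 - -8 + 2 \left(-4\right)^{2}\right)\right) = - 151 \left(-103 + \left(5 + 8 + 2 \cdot 16\right)\right) = - 151 \left(-103 + \left(5 + 8 + 32\right)\right) = - 151 \left(-103 + 45\right) = \left(-151\right) \left(-58\right) = 8758$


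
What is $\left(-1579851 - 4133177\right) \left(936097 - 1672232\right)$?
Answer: $4205559866780$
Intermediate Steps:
$\left(-1579851 - 4133177\right) \left(936097 - 1672232\right) = \left(-5713028\right) \left(-736135\right) = 4205559866780$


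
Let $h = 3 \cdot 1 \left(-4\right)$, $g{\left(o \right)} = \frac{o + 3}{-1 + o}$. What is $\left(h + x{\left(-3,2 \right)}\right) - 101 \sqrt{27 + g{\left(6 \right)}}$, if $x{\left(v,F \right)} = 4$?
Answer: $-8 - \frac{1212 \sqrt{5}}{5} \approx -550.02$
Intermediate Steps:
$g{\left(o \right)} = \frac{3 + o}{-1 + o}$
$h = -12$ ($h = 3 \left(-4\right) = -12$)
$\left(h + x{\left(-3,2 \right)}\right) - 101 \sqrt{27 + g{\left(6 \right)}} = \left(-12 + 4\right) - 101 \sqrt{27 + \frac{3 + 6}{-1 + 6}} = -8 - 101 \sqrt{27 + \frac{1}{5} \cdot 9} = -8 - 101 \sqrt{27 + \frac{9}{5}} = -8 - 101 \sqrt{\frac{144}{5}} = -8 - 101 \frac{12 \sqrt{5}}{5} = -8 - \frac{1212 \sqrt{5}}{5}$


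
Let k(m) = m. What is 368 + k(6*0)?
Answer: 368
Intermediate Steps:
368 + k(6*0) = 368 + 6*0 = 368 + 0 = 368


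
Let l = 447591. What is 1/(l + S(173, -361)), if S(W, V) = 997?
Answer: 1/448588 ≈ 2.2292e-6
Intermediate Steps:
1/(l + S(173, -361)) = 1/(447591 + 997) = 1/448588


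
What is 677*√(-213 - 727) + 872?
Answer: 872 + 1354*I*√235 ≈ 872.0 + 20756.0*I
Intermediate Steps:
677*√(-213 - 727) + 872 = 677*√(-940) + 872 = 677*(2*I*√235) + 872 = 1354*I*√235 + 872 = 872 + 1354*I*√235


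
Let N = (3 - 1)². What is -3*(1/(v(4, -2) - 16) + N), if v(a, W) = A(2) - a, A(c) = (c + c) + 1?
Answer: -59/5 ≈ -11.800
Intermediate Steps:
A(c) = 1 + 2*c (A(c) = 2*c + 1 = 1 + 2*c)
v(a, W) = 5 - a (v(a, W) = (1 + 2*2) - a = (1 + 4) - a = 5 - a)
N = 4 (N = 2² = 4)
-3*(1/(v(4, -2) - 16) + N) = -3*(1/((5 - 1*4) - 16) + 4) = -3*(1/((5 - 4) - 16) + 4) = -3*(1/(1 - 16) + 4) = -3*(1/(-15) + 4) = -3*(-1/15 + 4) = -3*59/15 = -59/5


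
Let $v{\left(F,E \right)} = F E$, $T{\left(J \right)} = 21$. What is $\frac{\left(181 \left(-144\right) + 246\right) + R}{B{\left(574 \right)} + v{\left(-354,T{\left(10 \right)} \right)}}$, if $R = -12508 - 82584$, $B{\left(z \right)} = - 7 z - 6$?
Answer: $\frac{60455}{5729} \approx 10.552$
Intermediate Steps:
$B{\left(z \right)} = -6 - 7 z$
$R = -95092$
$v{\left(F,E \right)} = E F$
$\frac{\left(181 \left(-144\right) + 246\right) + R}{B{\left(574 \right)} + v{\left(-354,T{\left(10 \right)} \right)}} = \frac{\left(181 \left(-144\right) + 246\right) - 95092}{\left(-6 - 4018\right) + 21 \left(-354\right)} = \frac{\left(-26064 + 246\right) - 95092}{\left(-6 - 4018\right) - 7434} = \frac{-25818 - 95092}{-4024 - 7434} = - \frac{120910}{-11458} = \left(-120910\right) \left(- \frac{1}{11458}\right) = \frac{60455}{5729}$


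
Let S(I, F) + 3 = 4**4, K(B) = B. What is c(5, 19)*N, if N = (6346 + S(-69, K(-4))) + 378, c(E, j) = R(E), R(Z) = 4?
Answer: 27908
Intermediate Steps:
c(E, j) = 4
S(I, F) = 253 (S(I, F) = -3 + 4**4 = -3 + 256 = 253)
N = 6977 (N = (6346 + 253) + 378 = 6599 + 378 = 6977)
c(5, 19)*N = 4*6977 = 27908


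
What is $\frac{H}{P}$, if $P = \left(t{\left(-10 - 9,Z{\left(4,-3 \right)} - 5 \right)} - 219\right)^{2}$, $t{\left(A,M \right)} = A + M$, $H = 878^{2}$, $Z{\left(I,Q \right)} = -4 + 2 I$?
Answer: $\frac{770884}{57121} \approx 13.496$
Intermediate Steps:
$H = 770884$
$P = 57121$ ($P = \left(\left(\left(-10 - 9\right) + \left(\left(-4 + 2 \cdot 4\right) - 5\right)\right) - 219\right)^{2} = \left(\left(\left(-10 - 9\right) + \left(\left(-4 + 8\right) - 5\right)\right) - 219\right)^{2} = \left(\left(-19 + \left(4 - 5\right)\right) - 219\right)^{2} = \left(\left(-19 - 1\right) - 219\right)^{2} = \left(-20 - 219\right)^{2} = \left(-239\right)^{2} = 57121$)
$\frac{H}{P} = \frac{770884}{57121}$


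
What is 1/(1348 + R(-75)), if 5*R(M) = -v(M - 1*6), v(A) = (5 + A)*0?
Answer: 1/1348 ≈ 0.00074184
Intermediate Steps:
v(A) = 0
R(M) = 0 (R(M) = (-1*0)/5 = (⅕)*0 = 0)
1/(1348 + R(-75)) = 1/(1348 + 0) = 1/1348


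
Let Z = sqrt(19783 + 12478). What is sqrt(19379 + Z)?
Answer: sqrt(19379 + sqrt(32261)) ≈ 139.85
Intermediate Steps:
Z = sqrt(32261) ≈ 179.61
sqrt(19379 + Z) = sqrt(19379 + sqrt(32261))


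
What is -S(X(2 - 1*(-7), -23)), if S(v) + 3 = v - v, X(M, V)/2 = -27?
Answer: 3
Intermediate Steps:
X(M, V) = -54 (X(M, V) = 2*(-27) = -54)
S(v) = -3 (S(v) = -3 + (v - v) = -3 + 0 = -3)
-S(X(2 - 1*(-7), -23)) = -1*(-3) = 3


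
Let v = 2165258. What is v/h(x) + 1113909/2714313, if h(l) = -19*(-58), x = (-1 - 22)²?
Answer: 33783996928/17190649 ≈ 1965.3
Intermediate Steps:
x = 529 (x = (-23)² = 529)
h(l) = 1102
v/h(x) + 1113909/2714313 = 2165258/1102 + 1113909/2714313 = 2165258*(1/1102) + 1113909*(1/2714313) = 1082629/551 + 371303/904771 = 33783996928/17190649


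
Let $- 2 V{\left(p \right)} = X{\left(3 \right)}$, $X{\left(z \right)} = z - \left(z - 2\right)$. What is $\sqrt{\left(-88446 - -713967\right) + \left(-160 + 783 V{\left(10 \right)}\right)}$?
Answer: $\sqrt{624578} \approx 790.3$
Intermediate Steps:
$X{\left(z \right)} = 2$ ($X{\left(z \right)} = z - \left(-2 + z\right) = 2$)
$V{\left(p \right)} = -1$ ($V{\left(p \right)} = \left(- \frac{1}{2}\right) 2 = -1$)
$\sqrt{\left(-88446 - -713967\right) + \left(-160 + 783 V{\left(10 \right)}\right)} = \sqrt{\left(-88446 - -713967\right) + \left(-160 + 783 \left(-1\right)\right)} = \sqrt{\left(-88446 + 713967\right) - 943} = \sqrt{625521 - 943} = \sqrt{624578}$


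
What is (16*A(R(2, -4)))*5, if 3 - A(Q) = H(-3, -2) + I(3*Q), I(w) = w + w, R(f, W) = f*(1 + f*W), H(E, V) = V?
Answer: 7120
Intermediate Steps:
R(f, W) = f*(1 + W*f)
I(w) = 2*w
A(Q) = 5 - 6*Q (A(Q) = 3 - (-2 + 2*(3*Q)) = 3 - (-2 + 6*Q) = 3 + (2 - 6*Q) = 5 - 6*Q)
(16*A(R(2, -4)))*5 = (16*(5 - 12*(1 - 4*2)))*5 = (16*(5 - 12*(1 - 8)))*5 = (16*(5 - 12*(-7)))*5 = (16*(5 - 6*(-14)))*5 = (16*(5 + 84))*5 = (16*89)*5 = 1424*5 = 7120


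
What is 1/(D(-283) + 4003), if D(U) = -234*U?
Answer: 1/70225 ≈ 1.4240e-5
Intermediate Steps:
1/(D(-283) + 4003) = 1/(-234*(-283) + 4003) = 1/(66222 + 4003) = 1/70225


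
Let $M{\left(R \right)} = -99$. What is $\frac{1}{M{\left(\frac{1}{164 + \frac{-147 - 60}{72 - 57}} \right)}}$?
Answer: $- \frac{1}{99} \approx -0.010101$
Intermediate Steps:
$\frac{1}{M{\left(\frac{1}{164 + \frac{-147 - 60}{72 - 57}} \right)}} = \frac{1}{-99} = - \frac{1}{99}$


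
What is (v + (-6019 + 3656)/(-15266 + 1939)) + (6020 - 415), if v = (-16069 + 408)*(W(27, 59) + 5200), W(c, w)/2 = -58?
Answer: -1061028023150/13327 ≈ -7.9615e+7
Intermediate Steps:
W(c, w) = -116 (W(c, w) = 2*(-58) = -116)
v = -79620524 (v = (-16069 + 408)*(-116 + 5200) = -15661*5084 = -79620524)
(v + (-6019 + 3656)/(-15266 + 1939)) + (6020 - 415) = (-79620524 + (-6019 + 3656)/(-15266 + 1939)) + (6020 - 415) = (-79620524 - 2363/(-13327)) + 5605 = (-79620524 - 2363*(-1/13327)) + 5605 = (-79620524 + 2363/13327) + 5605 = -1061102720985/13327 + 5605 = -1061028023150/13327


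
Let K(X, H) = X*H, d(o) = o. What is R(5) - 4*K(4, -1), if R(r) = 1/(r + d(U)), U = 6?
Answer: 177/11 ≈ 16.091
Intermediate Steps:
R(r) = 1/(6 + r) (R(r) = 1/(r + 6) = 1/(6 + r))
K(X, H) = H*X
R(5) - 4*K(4, -1) = 1/(6 + 5) - (-4)*4 = 1/11 - 4*(-4) = 1/11 + 16 = 177/11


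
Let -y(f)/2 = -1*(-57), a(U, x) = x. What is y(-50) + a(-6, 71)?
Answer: -43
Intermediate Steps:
y(f) = -114 (y(f) = -(-2)*(-57) = -2*57 = -114)
y(-50) + a(-6, 71) = -114 + 71 = -43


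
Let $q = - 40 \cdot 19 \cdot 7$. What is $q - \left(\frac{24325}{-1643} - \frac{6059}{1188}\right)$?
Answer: $- \frac{10345169843}{1951884} \approx -5300.1$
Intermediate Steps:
$q = -5320$ ($q = \left(-40\right) 133 = -5320$)
$q - \left(\frac{24325}{-1643} - \frac{6059}{1188}\right) = -5320 - \left(\frac{24325}{-1643} - \frac{6059}{1188}\right) = -5320 - \left(24325 \left(- \frac{1}{1643}\right) - \frac{6059}{1188}\right) = -5320 - \left(- \frac{24325}{1643} - \frac{6059}{1188}\right) = -5320 - - \frac{38853037}{1951884} = -5320 + \frac{38853037}{1951884} = - \frac{10345169843}{1951884}$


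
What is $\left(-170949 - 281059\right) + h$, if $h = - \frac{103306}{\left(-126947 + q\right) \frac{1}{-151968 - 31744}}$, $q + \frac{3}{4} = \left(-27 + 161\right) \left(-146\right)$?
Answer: $- \frac{48687448552}{83721} \approx -5.8154 \cdot 10^{5}$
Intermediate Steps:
$q = - \frac{78259}{4}$ ($q = - \frac{3}{4} + \left(-27 + 161\right) \left(-146\right) = - \frac{3}{4} + 134 \left(-146\right) = - \frac{3}{4} - 19564 = - \frac{78259}{4} \approx -19565.0$)
$h = - \frac{10844886784}{83721}$ ($h = - \frac{103306}{\left(-126947 - \frac{78259}{4}\right) \frac{1}{-151968 - 31744}} = - \frac{103306}{\left(- \frac{586047}{4}\right) \frac{1}{-183712}} = - \frac{103306}{\left(- \frac{586047}{4}\right) \left(- \frac{1}{183712}\right)} = - \frac{103306}{\frac{586047}{734848}} = \left(-103306\right) \frac{734848}{586047} = - \frac{10844886784}{83721} \approx -1.2954 \cdot 10^{5}$)
$\left(-170949 - 281059\right) + h = \left(-170949 - 281059\right) - \frac{10844886784}{83721} = -452008 - \frac{10844886784}{83721} = - \frac{48687448552}{83721}$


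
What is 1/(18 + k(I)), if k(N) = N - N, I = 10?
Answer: 1/18 ≈ 0.055556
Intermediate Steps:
k(N) = 0
1/(18 + k(I)) = 1/(18 + 0) = 1/18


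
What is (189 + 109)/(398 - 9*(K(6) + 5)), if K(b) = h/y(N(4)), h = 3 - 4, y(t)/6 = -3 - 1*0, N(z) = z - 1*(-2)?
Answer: 596/705 ≈ 0.84539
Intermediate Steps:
N(z) = 2 + z (N(z) = z + 2 = 2 + z)
y(t) = -18 (y(t) = 6*(-3 - 1*0) = 6*(-3 + 0) = 6*(-3) = -18)
h = -1
K(b) = 1/18 (K(b) = -1/(-18) = -1*(-1/18) = 1/18)
(189 + 109)/(398 - 9*(K(6) + 5)) = (189 + 109)/(398 - 9*(1/18 + 5)) = 298/(398 - 9*91/18) = 298/(398 - 91/2) = 298/(705/2) = 298*(2/705) = 596/705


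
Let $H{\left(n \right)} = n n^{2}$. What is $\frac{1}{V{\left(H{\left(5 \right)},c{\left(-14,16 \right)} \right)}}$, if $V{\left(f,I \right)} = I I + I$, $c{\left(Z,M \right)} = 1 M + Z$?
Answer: $\frac{1}{6} \approx 0.16667$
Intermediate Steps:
$H{\left(n \right)} = n^{3}$
$c{\left(Z,M \right)} = M + Z$
$V{\left(f,I \right)} = I + I^{2}$ ($V{\left(f,I \right)} = I^{2} + I = I + I^{2}$)
$\frac{1}{V{\left(H{\left(5 \right)},c{\left(-14,16 \right)} \right)}} = \frac{1}{\left(16 - 14\right) \left(1 + \left(16 - 14\right)\right)} = \frac{1}{2 \left(1 + 2\right)} = \frac{1}{2 \cdot 3} = \frac{1}{6}$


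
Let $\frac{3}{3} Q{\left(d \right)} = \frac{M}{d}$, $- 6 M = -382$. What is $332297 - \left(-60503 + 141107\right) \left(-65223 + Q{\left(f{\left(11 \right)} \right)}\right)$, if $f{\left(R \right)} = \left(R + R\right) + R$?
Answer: $\frac{57831526283}{11} \approx 5.2574 \cdot 10^{9}$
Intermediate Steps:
$f{\left(R \right)} = 3 R$ ($f{\left(R \right)} = 2 R + R = 3 R$)
$M = \frac{191}{3}$ ($M = \left(- \frac{1}{6}\right) \left(-382\right) = \frac{191}{3} \approx 63.667$)
$Q{\left(d \right)} = \frac{191}{3 d}$
$332297 - \left(-60503 + 141107\right) \left(-65223 + Q{\left(f{\left(11 \right)} \right)}\right) = 332297 - \left(-60503 + 141107\right) \left(-65223 + \frac{191}{3 \cdot 3 \cdot 11}\right) = 332297 - 80604 \left(-65223 + \frac{191}{3 \cdot 33}\right) = 332297 - 80604 \left(-65223 + \frac{191}{3} \cdot \frac{1}{33}\right) = 332297 - 80604 \left(-65223 + \frac{191}{99}\right) = 332297 - 80604 \left(- \frac{6456886}{99}\right) = 332297 - - \frac{57827871016}{11} = 332297 + \frac{57827871016}{11} = \frac{57831526283}{11}$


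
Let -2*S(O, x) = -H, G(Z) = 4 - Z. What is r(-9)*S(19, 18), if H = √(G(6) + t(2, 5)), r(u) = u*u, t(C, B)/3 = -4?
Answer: 81*I*√14/2 ≈ 151.54*I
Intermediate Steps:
t(C, B) = -12 (t(C, B) = 3*(-4) = -12)
r(u) = u²
H = I*√14 (H = √((4 - 1*6) - 12) = √((4 - 6) - 12) = √(-2 - 12) = √(-14) = I*√14 ≈ 3.7417*I)
S(O, x) = I*√14/2 (S(O, x) = -(-1)*I*√14/2 = I*√14/2)
r(-9)*S(19, 18) = (-9)²*(I*√14/2) = 81*(I*√14/2) = 81*I*√14/2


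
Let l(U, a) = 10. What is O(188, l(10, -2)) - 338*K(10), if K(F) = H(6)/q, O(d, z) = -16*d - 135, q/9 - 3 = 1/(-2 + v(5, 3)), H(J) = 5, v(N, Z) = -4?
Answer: -163673/51 ≈ -3209.3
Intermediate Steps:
q = 51/2 (q = 27 + 9/(-2 - 4) = 27 + 9/(-6) = 27 + 9*(-⅙) = 27 - 3/2 = 51/2 ≈ 25.500)
O(d, z) = -135 - 16*d
K(F) = 10/51 (K(F) = 5/(51/2) = 5*(2/51) = 10/51)
O(188, l(10, -2)) - 338*K(10) = (-135 - 16*188) - 338*10/51 = (-135 - 3008) - 3380/51 = -3143 - 3380/51 = -163673/51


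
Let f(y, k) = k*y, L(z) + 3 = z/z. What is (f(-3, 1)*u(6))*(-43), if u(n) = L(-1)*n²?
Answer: -9288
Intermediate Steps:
L(z) = -2 (L(z) = -3 + z/z = -3 + 1 = -2)
u(n) = -2*n²
(f(-3, 1)*u(6))*(-43) = ((1*(-3))*(-2*6²))*(-43) = -(-6)*36*(-43) = -3*(-72)*(-43) = 216*(-43) = -9288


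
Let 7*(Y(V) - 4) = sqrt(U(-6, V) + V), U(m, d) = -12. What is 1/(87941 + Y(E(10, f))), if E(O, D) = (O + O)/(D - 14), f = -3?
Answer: 10465455/920384440007 - 4*I*sqrt(238)/920384440007 ≈ 1.1371e-5 - 6.7047e-11*I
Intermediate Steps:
E(O, D) = 2*O/(-14 + D) (E(O, D) = (2*O)/(-14 + D) = 2*O/(-14 + D))
Y(V) = 4 + sqrt(-12 + V)/7
1/(87941 + Y(E(10, f))) = 1/(87941 + (4 + sqrt(-12 + 2*10/(-14 - 3))/7)) = 1/(87941 + (4 + sqrt(-12 + 2*10/(-17))/7)) = 1/(87941 + (4 + sqrt(-12 + 2*10*(-1/17))/7)) = 1/(87941 + (4 + sqrt(-12 - 20/17)/7)) = 1/(87941 + (4 + sqrt(-224/17)/7)) = 1/(87941 + (4 + (4*I*sqrt(238)/17)/7)) = 1/(87941 + (4 + 4*I*sqrt(238)/119)) = 1/(87945 + 4*I*sqrt(238)/119)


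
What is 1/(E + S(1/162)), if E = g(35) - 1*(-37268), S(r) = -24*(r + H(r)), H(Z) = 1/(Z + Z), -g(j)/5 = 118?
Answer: 27/937814 ≈ 2.8790e-5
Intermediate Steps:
g(j) = -590 (g(j) = -5*118 = -590)
H(Z) = 1/(2*Z)
S(r) = -24*r - 12/r (S(r) = -24*(r + 1/(2*r)) = -24*r - 12/r)
E = 36678 (E = -590 - 1*(-37268) = -590 + 37268 = 36678)
1/(E + S(1/162)) = 1/(36678 + (-24/162 - 12/(1/162))) = 1/(36678 + (-24*1/162 - 12/1/162)) = 1/(36678 + (-4/27 - 12*162)) = 1/(36678 + (-4/27 - 1944)) = 1/(36678 - 52492/27) = 1/(937814/27) = 27/937814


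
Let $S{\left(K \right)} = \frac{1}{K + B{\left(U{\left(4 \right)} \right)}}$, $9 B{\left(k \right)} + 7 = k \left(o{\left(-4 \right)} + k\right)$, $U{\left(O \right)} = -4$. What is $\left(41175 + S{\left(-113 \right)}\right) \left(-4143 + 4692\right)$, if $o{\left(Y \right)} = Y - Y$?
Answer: $\frac{2531767851}{112} \approx 2.2605 \cdot 10^{7}$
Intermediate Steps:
$o{\left(Y \right)} = 0$
$B{\left(k \right)} = - \frac{7}{9} + \frac{k^{2}}{9}$ ($B{\left(k \right)} = - \frac{7}{9} + \frac{k \left(0 + k\right)}{9} = - \frac{7}{9} + \frac{k k}{9} = - \frac{7}{9} + \frac{k^{2}}{9}$)
$S{\left(K \right)} = \frac{1}{1 + K}$ ($S{\left(K \right)} = \frac{1}{K - \left(\frac{7}{9} - \frac{\left(-4\right)^{2}}{9}\right)} = \frac{1}{K + \left(- \frac{7}{9} + \frac{1}{9} \cdot 16\right)} = \frac{1}{K + \left(- \frac{7}{9} + \frac{16}{9}\right)} = \frac{1}{K + 1} = \frac{1}{1 + K}$)
$\left(41175 + S{\left(-113 \right)}\right) \left(-4143 + 4692\right) = \left(41175 + \frac{1}{1 - 113}\right) \left(-4143 + 4692\right) = \left(41175 + \frac{1}{-112}\right) 549 = \left(41175 - \frac{1}{112}\right) 549 = \frac{4611599}{112} \cdot 549 = \frac{2531767851}{112}$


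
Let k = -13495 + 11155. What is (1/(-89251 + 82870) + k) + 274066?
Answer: 1733883605/6381 ≈ 2.7173e+5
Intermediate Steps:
k = -2340
(1/(-89251 + 82870) + k) + 274066 = (1/(-89251 + 82870) - 2340) + 274066 = (1/(-6381) - 2340) + 274066 = (-1/6381 - 2340) + 274066 = -14931541/6381 + 274066 = 1733883605/6381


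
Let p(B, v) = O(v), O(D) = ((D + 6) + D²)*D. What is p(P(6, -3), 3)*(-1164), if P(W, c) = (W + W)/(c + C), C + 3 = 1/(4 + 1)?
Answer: -62856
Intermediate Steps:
C = -14/5 (C = -3 + 1/(4 + 1) = -3 + 1/5 = -3 + ⅕ = -14/5 ≈ -2.8000)
P(W, c) = 2*W/(-14/5 + c) (P(W, c) = (W + W)/(c - 14/5) = (2*W)/(-14/5 + c) = 2*W/(-14/5 + c))
O(D) = D*(6 + D + D²) (O(D) = ((6 + D) + D²)*D = (6 + D + D²)*D = D*(6 + D + D²))
p(B, v) = v*(6 + v + v²)
p(P(6, -3), 3)*(-1164) = (3*(6 + 3 + 3²))*(-1164) = (3*(6 + 3 + 9))*(-1164) = (3*18)*(-1164) = 54*(-1164) = -62856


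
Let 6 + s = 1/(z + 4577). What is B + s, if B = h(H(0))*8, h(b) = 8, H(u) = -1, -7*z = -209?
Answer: 1870391/32248 ≈ 58.000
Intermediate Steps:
z = 209/7 (z = -⅐*(-209) = 209/7 ≈ 29.857)
s = -193481/32248 (s = -6 + 1/(209/7 + 4577) = -6 + 1/(32248/7) = -6 + 7/32248 = -193481/32248 ≈ -5.9998)
B = 64 (B = 8*8 = 64)
B + s = 64 - 193481/32248 = 1870391/32248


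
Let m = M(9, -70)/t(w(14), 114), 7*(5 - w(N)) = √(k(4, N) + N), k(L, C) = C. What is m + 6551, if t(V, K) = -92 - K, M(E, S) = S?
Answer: 674788/103 ≈ 6551.3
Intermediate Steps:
w(N) = 5 - √2*√N/7 (w(N) = 5 - √(N + N)/7 = 5 - √2*√N/7)
m = 35/103 (m = -70/(-92 - 1*114) = -70/(-92 - 114) = -70/(-206) = -70*(-1/206) = 35/103 ≈ 0.33981)
m + 6551 = 35/103 + 6551 = 674788/103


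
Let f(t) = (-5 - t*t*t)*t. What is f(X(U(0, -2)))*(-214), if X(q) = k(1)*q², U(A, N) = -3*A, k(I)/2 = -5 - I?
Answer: 0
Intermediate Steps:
k(I) = -10 - 2*I (k(I) = 2*(-5 - I) = -10 - 2*I)
X(q) = -12*q² (X(q) = (-10 - 2*1)*q² = (-10 - 2)*q² = -12*q²)
f(t) = t*(-5 - t³) (f(t) = (-5 - t²*t)*t = (-5 - t³)*t = t*(-5 - t³))
f(X(U(0, -2)))*(-214) = -(-12*(-3*0)²)*(5 + (-12*(-3*0)²)³)*(-214) = -(-12*0²)*(5 + (-12*0²)³)*(-214) = -(-12*0)*(5 + (-12*0)³)*(-214) = -1*0*(5 + 0³)*(-214) = -1*0*(5 + 0)*(-214) = -1*0*5*(-214) = 0*(-214) = 0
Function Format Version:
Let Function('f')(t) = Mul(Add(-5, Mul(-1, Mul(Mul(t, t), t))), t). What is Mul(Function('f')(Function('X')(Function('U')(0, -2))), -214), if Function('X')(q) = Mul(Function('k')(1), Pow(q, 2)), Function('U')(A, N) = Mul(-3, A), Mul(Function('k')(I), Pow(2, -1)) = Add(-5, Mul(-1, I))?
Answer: 0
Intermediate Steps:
Function('k')(I) = Add(-10, Mul(-2, I)) (Function('k')(I) = Mul(2, Add(-5, Mul(-1, I))) = Add(-10, Mul(-2, I)))
Function('X')(q) = Mul(-12, Pow(q, 2)) (Function('X')(q) = Mul(Add(-10, Mul(-2, 1)), Pow(q, 2)) = Mul(Add(-10, -2), Pow(q, 2)) = Mul(-12, Pow(q, 2)))
Function('f')(t) = Mul(t, Add(-5, Mul(-1, Pow(t, 3)))) (Function('f')(t) = Mul(Add(-5, Mul(-1, Mul(Pow(t, 2), t))), t) = Mul(Add(-5, Mul(-1, Pow(t, 3))), t) = Mul(t, Add(-5, Mul(-1, Pow(t, 3)))))
Mul(Function('f')(Function('X')(Function('U')(0, -2))), -214) = Mul(Mul(-1, Mul(-12, Pow(Mul(-3, 0), 2)), Add(5, Pow(Mul(-12, Pow(Mul(-3, 0), 2)), 3))), -214) = Mul(Mul(-1, Mul(-12, Pow(0, 2)), Add(5, Pow(Mul(-12, Pow(0, 2)), 3))), -214) = Mul(Mul(-1, Mul(-12, 0), Add(5, Pow(Mul(-12, 0), 3))), -214) = Mul(Mul(-1, 0, Add(5, Pow(0, 3))), -214) = Mul(Mul(-1, 0, Add(5, 0)), -214) = Mul(Mul(-1, 0, 5), -214) = Mul(0, -214) = 0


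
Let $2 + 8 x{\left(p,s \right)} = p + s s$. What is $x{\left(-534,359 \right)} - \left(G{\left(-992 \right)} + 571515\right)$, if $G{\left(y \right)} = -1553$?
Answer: $- \frac{4431351}{8} \approx -5.5392 \cdot 10^{5}$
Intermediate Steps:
$x{\left(p,s \right)} = - \frac{1}{4} + \frac{p}{8} + \frac{s^{2}}{8}$ ($x{\left(p,s \right)} = - \frac{1}{4} + \frac{p + s s}{8} = - \frac{1}{4} + \frac{p + s^{2}}{8} = - \frac{1}{4} + \left(\frac{p}{8} + \frac{s^{2}}{8}\right) = - \frac{1}{4} + \frac{p}{8} + \frac{s^{2}}{8}$)
$x{\left(-534,359 \right)} - \left(G{\left(-992 \right)} + 571515\right) = \left(- \frac{1}{4} + \frac{1}{8} \left(-534\right) + \frac{359^{2}}{8}\right) - \left(-1553 + 571515\right) = \left(- \frac{1}{4} - \frac{267}{4} + \frac{1}{8} \cdot 128881\right) - 569962 = \left(- \frac{1}{4} - \frac{267}{4} + \frac{128881}{8}\right) - 569962 = \frac{128345}{8} - 569962 = - \frac{4431351}{8}$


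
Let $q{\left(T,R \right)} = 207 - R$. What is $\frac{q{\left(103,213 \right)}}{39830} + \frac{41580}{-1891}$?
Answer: $- \frac{828071373}{37659265} \approx -21.989$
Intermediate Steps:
$\frac{q{\left(103,213 \right)}}{39830} + \frac{41580}{-1891} = \frac{207 - 213}{39830} + \frac{41580}{-1891} = \left(207 - 213\right) \frac{1}{39830} + 41580 \left(- \frac{1}{1891}\right) = \left(-6\right) \frac{1}{39830} - \frac{41580}{1891} = - \frac{3}{19915} - \frac{41580}{1891} = - \frac{828071373}{37659265}$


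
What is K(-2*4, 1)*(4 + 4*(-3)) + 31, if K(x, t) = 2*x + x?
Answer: 223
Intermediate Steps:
K(x, t) = 3*x
K(-2*4, 1)*(4 + 4*(-3)) + 31 = (3*(-2*4))*(4 + 4*(-3)) + 31 = (3*(-8))*(4 - 12) + 31 = -24*(-8) + 31 = 192 + 31 = 223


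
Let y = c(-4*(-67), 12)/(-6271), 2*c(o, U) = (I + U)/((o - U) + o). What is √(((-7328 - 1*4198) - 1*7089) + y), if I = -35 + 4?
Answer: I*√201001461860200802/3286004 ≈ 136.44*I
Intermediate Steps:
I = -31
c(o, U) = (-31 + U)/(2*(-U + 2*o)) (c(o, U) = ((-31 + U)/((o - U) + o))/2 = ((-31 + U)/(-U + 2*o))/2 = (-31 + U)/(2*(-U + 2*o)))
y = 19/6572008 (y = ((31 - 1*12)/(2*(12 - (-8)*(-67))))/(-6271) = ((31 - 12)/(2*(12 - 2*268)))*(-1/6271) = ((½)*19/(12 - 536))*(-1/6271) = ((½)*19/(-524))*(-1/6271) = ((½)*(-1/524)*19)*(-1/6271) = -19/1048*(-1/6271) = 19/6572008 ≈ 2.8911e-6)
√(((-7328 - 1*4198) - 1*7089) + y) = √(((-7328 - 1*4198) - 1*7089) + 19/6572008) = √(((-7328 - 4198) - 7089) + 19/6572008) = √((-11526 - 7089) + 19/6572008) = √(-18615 + 19/6572008) = √(-122337928901/6572008) = I*√201001461860200802/3286004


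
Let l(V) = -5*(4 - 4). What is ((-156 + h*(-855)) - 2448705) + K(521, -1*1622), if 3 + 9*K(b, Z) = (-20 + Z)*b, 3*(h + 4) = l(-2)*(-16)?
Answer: -22864454/9 ≈ -2.5405e+6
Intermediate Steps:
l(V) = 0 (l(V) = -5*0 = 0)
h = -4 (h = -4 + (0*(-16))/3 = -4 + (⅓)*0 = -4 + 0 = -4)
K(b, Z) = -⅓ + b*(-20 + Z)/9 (K(b, Z) = -⅓ + ((-20 + Z)*b)/9 = -⅓ + (b*(-20 + Z))/9 = -⅓ + b*(-20 + Z)/9)
((-156 + h*(-855)) - 2448705) + K(521, -1*1622) = ((-156 - 4*(-855)) - 2448705) + (-⅓ - 20/9*521 + (⅑)*(-1*1622)*521) = ((-156 + 3420) - 2448705) + (-⅓ - 10420/9 + (⅑)*(-1622)*521) = (3264 - 2448705) + (-⅓ - 10420/9 - 845062/9) = -2445441 - 855485/9 = -22864454/9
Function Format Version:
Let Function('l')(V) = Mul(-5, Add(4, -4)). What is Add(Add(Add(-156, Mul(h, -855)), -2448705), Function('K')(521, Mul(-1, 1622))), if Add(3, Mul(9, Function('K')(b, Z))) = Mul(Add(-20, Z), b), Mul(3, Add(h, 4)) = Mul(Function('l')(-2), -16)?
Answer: Rational(-22864454, 9) ≈ -2.5405e+6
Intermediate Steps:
Function('l')(V) = 0 (Function('l')(V) = Mul(-5, 0) = 0)
h = -4 (h = Add(-4, Mul(Rational(1, 3), Mul(0, -16))) = Add(-4, Mul(Rational(1, 3), 0)) = Add(-4, 0) = -4)
Function('K')(b, Z) = Add(Rational(-1, 3), Mul(Rational(1, 9), b, Add(-20, Z))) (Function('K')(b, Z) = Add(Rational(-1, 3), Mul(Rational(1, 9), Mul(Add(-20, Z), b))) = Add(Rational(-1, 3), Mul(Rational(1, 9), Mul(b, Add(-20, Z)))) = Add(Rational(-1, 3), Mul(Rational(1, 9), b, Add(-20, Z))))
Add(Add(Add(-156, Mul(h, -855)), -2448705), Function('K')(521, Mul(-1, 1622))) = Add(Add(Add(-156, Mul(-4, -855)), -2448705), Add(Rational(-1, 3), Mul(Rational(-20, 9), 521), Mul(Rational(1, 9), Mul(-1, 1622), 521))) = Add(Add(Add(-156, 3420), -2448705), Add(Rational(-1, 3), Rational(-10420, 9), Mul(Rational(1, 9), -1622, 521))) = Add(Add(3264, -2448705), Add(Rational(-1, 3), Rational(-10420, 9), Rational(-845062, 9))) = Add(-2445441, Rational(-855485, 9)) = Rational(-22864454, 9)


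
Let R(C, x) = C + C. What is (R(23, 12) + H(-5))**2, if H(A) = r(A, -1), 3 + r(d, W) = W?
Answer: 1764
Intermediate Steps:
r(d, W) = -3 + W
H(A) = -4 (H(A) = -3 - 1 = -4)
R(C, x) = 2*C
(R(23, 12) + H(-5))**2 = (2*23 - 4)**2 = (46 - 4)**2 = 42**2 = 1764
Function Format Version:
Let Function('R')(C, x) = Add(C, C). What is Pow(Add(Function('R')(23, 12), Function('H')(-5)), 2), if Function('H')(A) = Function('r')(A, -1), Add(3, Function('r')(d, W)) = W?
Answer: 1764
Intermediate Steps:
Function('r')(d, W) = Add(-3, W)
Function('H')(A) = -4 (Function('H')(A) = Add(-3, -1) = -4)
Function('R')(C, x) = Mul(2, C)
Pow(Add(Function('R')(23, 12), Function('H')(-5)), 2) = Pow(Add(Mul(2, 23), -4), 2) = Pow(Add(46, -4), 2) = Pow(42, 2) = 1764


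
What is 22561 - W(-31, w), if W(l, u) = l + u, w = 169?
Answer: 22423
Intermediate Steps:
22561 - W(-31, w) = 22561 - (-31 + 169) = 22561 - 1*138 = 22561 - 138 = 22423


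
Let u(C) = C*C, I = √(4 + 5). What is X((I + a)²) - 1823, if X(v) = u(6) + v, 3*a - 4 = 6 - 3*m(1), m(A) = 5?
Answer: -16067/9 ≈ -1785.2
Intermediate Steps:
a = -5/3 (a = 4/3 + (6 - 3*5)/3 = 4/3 + (6 - 15)/3 = 4/3 + (⅓)*(-9) = 4/3 - 3 = -5/3 ≈ -1.6667)
I = 3 (I = √9 = 3)
u(C) = C²
X(v) = 36 + v (X(v) = 6² + v = 36 + v)
X((I + a)²) - 1823 = (36 + (3 - 5/3)²) - 1823 = (36 + (4/3)²) - 1823 = (36 + 16/9) - 1823 = 340/9 - 1823 = -16067/9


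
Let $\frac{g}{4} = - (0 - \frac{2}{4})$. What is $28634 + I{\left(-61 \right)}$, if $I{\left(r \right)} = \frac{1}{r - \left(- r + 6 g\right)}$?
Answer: $\frac{3836955}{134} \approx 28634.0$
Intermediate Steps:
$g = 2$ ($g = 4 \left(- (0 - \frac{2}{4})\right) = 4 \left(- (0 - \frac{1}{2})\right) = 4 \left(\left(-1\right) \left(- \frac{1}{2}\right)\right) = 4 \cdot \frac{1}{2} = 2$)
$I{\left(r \right)} = \frac{1}{-12 + 2 r}$ ($I{\left(r \right)} = \frac{1}{r + \left(r - 12\right)} = \frac{1}{r + \left(-12 + r\right)} = \frac{1}{-12 + 2 r}$)
$28634 + I{\left(-61 \right)} = 28634 + \frac{1}{2 \left(-6 - 61\right)} = 28634 + \frac{1}{2 \left(-67\right)} = 28634 + \frac{1}{2} \left(- \frac{1}{67}\right) = 28634 - \frac{1}{134} = \frac{3836955}{134}$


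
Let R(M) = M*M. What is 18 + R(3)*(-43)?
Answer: -369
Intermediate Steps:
R(M) = M**2
18 + R(3)*(-43) = 18 + 3**2*(-43) = 18 + 9*(-43) = 18 - 387 = -369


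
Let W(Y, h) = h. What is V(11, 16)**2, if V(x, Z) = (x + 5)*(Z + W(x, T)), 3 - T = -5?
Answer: 147456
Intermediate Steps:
T = 8 (T = 3 - 1*(-5) = 3 + 5 = 8)
V(x, Z) = (5 + x)*(8 + Z) (V(x, Z) = (x + 5)*(Z + 8) = (5 + x)*(8 + Z))
V(11, 16)**2 = (40 + 5*16 + 8*11 + 16*11)**2 = (40 + 80 + 88 + 176)**2 = 384**2 = 147456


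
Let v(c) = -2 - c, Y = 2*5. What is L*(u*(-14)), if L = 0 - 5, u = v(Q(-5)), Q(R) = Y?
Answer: -840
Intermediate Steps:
Y = 10
Q(R) = 10
u = -12 (u = -2 - 1*10 = -2 - 10 = -12)
L = -5
L*(u*(-14)) = -(-60)*(-14) = -5*168 = -840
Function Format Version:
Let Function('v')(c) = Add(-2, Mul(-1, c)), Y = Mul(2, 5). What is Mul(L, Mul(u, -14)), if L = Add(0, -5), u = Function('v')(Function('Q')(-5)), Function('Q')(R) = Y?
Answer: -840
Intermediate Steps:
Y = 10
Function('Q')(R) = 10
u = -12 (u = Add(-2, Mul(-1, 10)) = Add(-2, -10) = -12)
L = -5
Mul(L, Mul(u, -14)) = Mul(-5, Mul(-12, -14)) = Mul(-5, 168) = -840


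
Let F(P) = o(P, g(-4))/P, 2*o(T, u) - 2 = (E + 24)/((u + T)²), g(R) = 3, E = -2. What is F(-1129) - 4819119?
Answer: -6898241168952363/1431432004 ≈ -4.8191e+6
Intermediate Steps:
o(T, u) = 1 + 11/(T + u)² (o(T, u) = 1 + ((-2 + 24)/((u + T)²))/2 = 1 + (22/((T + u)²))/2 = 1 + (22/(T + u)²)/2 = 1 + 11/(T + u)²)
F(P) = (1 + 11/(3 + P)²)/P (F(P) = (1 + 11/(P + 3)²)/P = (1 + 11/(3 + P)²)/P)
F(-1129) - 4819119 = (1/(-1129) + 11/(-1129*(3 - 1129)²)) - 4819119 = (-1/1129 + 11*(-1/1129)/(-1126)²) - 4819119 = (-1/1129 + 11*(-1/1129)*(1/1267876)) - 4819119 = (-1/1129 - 11/1431432004) - 4819119 = -1267887/1431432004 - 4819119 = -6898241168952363/1431432004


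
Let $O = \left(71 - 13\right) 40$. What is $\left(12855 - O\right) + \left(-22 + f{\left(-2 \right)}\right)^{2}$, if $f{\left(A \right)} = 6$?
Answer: $10791$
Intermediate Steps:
$O = 2320$ ($O = 58 \cdot 40 = 2320$)
$\left(12855 - O\right) + \left(-22 + f{\left(-2 \right)}\right)^{2} = \left(12855 - 2320\right) + \left(-22 + 6\right)^{2} = \left(12855 - 2320\right) + \left(-16\right)^{2} = 10535 + 256 = 10791$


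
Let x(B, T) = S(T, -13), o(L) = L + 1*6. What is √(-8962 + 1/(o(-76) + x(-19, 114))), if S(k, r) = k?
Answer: I*√4337597/22 ≈ 94.668*I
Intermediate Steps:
o(L) = 6 + L (o(L) = L + 6 = 6 + L)
x(B, T) = T
√(-8962 + 1/(o(-76) + x(-19, 114))) = √(-8962 + 1/((6 - 76) + 114)) = √(-8962 + 1/(-70 + 114)) = √(-8962 + 1/44) = √(-394327/44) = I*√4337597/22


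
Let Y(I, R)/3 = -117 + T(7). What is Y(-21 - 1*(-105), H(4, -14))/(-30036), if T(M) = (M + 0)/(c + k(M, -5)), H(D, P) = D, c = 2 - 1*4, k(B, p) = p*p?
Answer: 671/57569 ≈ 0.011656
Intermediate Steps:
k(B, p) = p²
c = -2 (c = 2 - 4 = -2)
T(M) = M/23 (T(M) = (M + 0)/(-2 + (-5)²) = M/(-2 + 25) = M/23)
Y(I, R) = -8052/23 (Y(I, R) = 3*(-117 + (1/23)*7) = 3*(-117 + 7/23) = 3*(-2684/23) = -8052/23)
Y(-21 - 1*(-105), H(4, -14))/(-30036) = -8052/23/(-30036) = -8052/23*(-1/30036) = 671/57569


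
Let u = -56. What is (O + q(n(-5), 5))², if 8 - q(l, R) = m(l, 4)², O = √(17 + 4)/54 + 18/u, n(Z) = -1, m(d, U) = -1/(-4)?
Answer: 176830939/3048192 + 853*√21/3024 ≈ 59.304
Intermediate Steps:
m(d, U) = ¼ (m(d, U) = -1*(-¼) = ¼)
O = -9/28 + √21/54 (O = √(17 + 4)/54 + 18/(-56) = √21*(1/54) + 18*(-1/56) = √21/54 - 9/28 = -9/28 + √21/54 ≈ -0.23657)
q(l, R) = 127/16 (q(l, R) = 8 - (¼)² = 8 - 1*1/16 = 8 - 1/16 = 127/16)
(O + q(n(-5), 5))² = ((-9/28 + √21/54) + 127/16)² = (853/112 + √21/54)²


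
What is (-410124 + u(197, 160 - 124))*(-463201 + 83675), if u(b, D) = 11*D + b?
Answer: 155427662306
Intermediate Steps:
u(b, D) = b + 11*D
(-410124 + u(197, 160 - 124))*(-463201 + 83675) = (-410124 + (197 + 11*(160 - 124)))*(-463201 + 83675) = (-410124 + (197 + 11*36))*(-379526) = (-410124 + (197 + 396))*(-379526) = (-410124 + 593)*(-379526) = -409531*(-379526) = 155427662306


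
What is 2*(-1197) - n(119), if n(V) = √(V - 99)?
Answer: -2394 - 2*√5 ≈ -2398.5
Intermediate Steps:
n(V) = √(-99 + V)
2*(-1197) - n(119) = 2*(-1197) - √(-99 + 119) = -2394 - √20 = -2394 - 2*√5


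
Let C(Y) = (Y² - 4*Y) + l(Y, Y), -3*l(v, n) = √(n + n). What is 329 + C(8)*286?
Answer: 27299/3 ≈ 9099.7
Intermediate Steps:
l(v, n) = -√2*√n/3 (l(v, n) = -√(n + n)/3 = -√2*√n/3)
C(Y) = Y² - 4*Y - √2*√Y/3 (C(Y) = (Y² - 4*Y) - √2*√Y/3 = Y² - 4*Y - √2*√Y/3)
329 + C(8)*286 = 329 + (8² - 4*8 - √2*√8/3)*286 = 329 + (64 - 32 - √2*2*√2/3)*286 = 329 + (64 - 32 - 4/3)*286 = 329 + (92/3)*286 = 329 + 26312/3 = 27299/3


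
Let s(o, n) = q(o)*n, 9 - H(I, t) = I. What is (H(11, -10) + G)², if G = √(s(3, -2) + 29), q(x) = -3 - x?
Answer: (2 - √41)² ≈ 19.388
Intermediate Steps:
H(I, t) = 9 - I
s(o, n) = n*(-3 - o) (s(o, n) = (-3 - o)*n = n*(-3 - o))
G = √41 (G = √(-1*(-2)*(3 + 3) + 29) = √(-1*(-2)*6 + 29) = √(12 + 29) = √41 ≈ 6.4031)
(H(11, -10) + G)² = ((9 - 1*11) + √41)² = ((9 - 11) + √41)² = (-2 + √41)²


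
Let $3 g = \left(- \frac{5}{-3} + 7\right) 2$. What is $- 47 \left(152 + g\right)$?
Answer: $- \frac{66740}{9} \approx -7415.6$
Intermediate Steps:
$g = \frac{52}{9}$ ($g = \frac{\left(- \frac{5}{-3} + 7\right) 2}{3} = \frac{\left(\left(-5\right) \left(- \frac{1}{3}\right) + 7\right) 2}{3} = \frac{\left(\frac{5}{3} + 7\right) 2}{3} = \frac{\frac{26}{3} \cdot 2}{3} = \frac{1}{3} \cdot \frac{52}{3} = \frac{52}{9} \approx 5.7778$)
$- 47 \left(152 + g\right) = - 47 \left(152 + \frac{52}{9}\right) = \left(-47\right) \frac{1420}{9} = - \frac{66740}{9}$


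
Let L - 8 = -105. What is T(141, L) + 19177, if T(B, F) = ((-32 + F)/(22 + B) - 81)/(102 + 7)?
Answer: 340704427/17767 ≈ 19176.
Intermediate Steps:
L = -97 (L = 8 - 105 = -97)
T(B, F) = -81/109 + (-32 + F)/(109*(22 + B)) (T(B, F) = ((-32 + F)/(22 + B) - 81)/109 = (-81 + (-32 + F)/(22 + B))*(1/109) = -81/109 + (-32 + F)/(109*(22 + B)))
T(141, L) + 19177 = (-1814 - 97 - 81*141)/(109*(22 + 141)) + 19177 = (1/109)*(-1814 - 97 - 11421)/163 + 19177 = (1/109)*(1/163)*(-13332) + 19177 = -13332/17767 + 19177 = 340704427/17767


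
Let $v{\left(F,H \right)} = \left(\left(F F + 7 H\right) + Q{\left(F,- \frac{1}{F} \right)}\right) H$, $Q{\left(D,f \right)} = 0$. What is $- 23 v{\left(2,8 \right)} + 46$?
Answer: $-10994$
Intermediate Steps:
$v{\left(F,H \right)} = H \left(F^{2} + 7 H\right)$ ($v{\left(F,H \right)} = \left(\left(F F + 7 H\right) + 0\right) H = \left(\left(F^{2} + 7 H\right) + 0\right) H = \left(F^{2} + 7 H\right) H = H \left(F^{2} + 7 H\right)$)
$- 23 v{\left(2,8 \right)} + 46 = - 23 \cdot 8 \left(2^{2} + 7 \cdot 8\right) + 46 = - 23 \cdot 8 \left(4 + 56\right) + 46 = - 23 \cdot 8 \cdot 60 + 46 = \left(-23\right) 480 + 46 = -11040 + 46 = -10994$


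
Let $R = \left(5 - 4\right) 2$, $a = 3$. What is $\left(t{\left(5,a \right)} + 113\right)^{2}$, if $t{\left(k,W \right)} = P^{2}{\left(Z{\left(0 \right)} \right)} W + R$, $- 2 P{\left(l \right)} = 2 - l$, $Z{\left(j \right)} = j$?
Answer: $13924$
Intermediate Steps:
$P{\left(l \right)} = -1 + \frac{l}{2}$ ($P{\left(l \right)} = - \frac{2 - l}{2} = -1 + \frac{l}{2}$)
$R = 2$ ($R = 1 \cdot 2 = 2$)
$t{\left(k,W \right)} = 2 + W$ ($t{\left(k,W \right)} = \left(-1 + \frac{1}{2} \cdot 0\right)^{2} W + 2 = \left(-1 + 0\right)^{2} W + 2 = \left(-1\right)^{2} W + 2 = 1 W + 2 = W + 2 = 2 + W$)
$\left(t{\left(5,a \right)} + 113\right)^{2} = \left(\left(2 + 3\right) + 113\right)^{2} = \left(5 + 113\right)^{2} = 118^{2} = 13924$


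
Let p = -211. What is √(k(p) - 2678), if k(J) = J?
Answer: 3*I*√321 ≈ 53.749*I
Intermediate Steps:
√(k(p) - 2678) = √(-211 - 2678) = √(-2889) = 3*I*√321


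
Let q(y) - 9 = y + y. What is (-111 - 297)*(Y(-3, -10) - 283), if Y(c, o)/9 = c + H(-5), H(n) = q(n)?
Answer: 130152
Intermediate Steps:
q(y) = 9 + 2*y (q(y) = 9 + (y + y) = 9 + 2*y)
H(n) = 9 + 2*n
Y(c, o) = -9 + 9*c (Y(c, o) = 9*(c + (9 + 2*(-5))) = 9*(c + (9 - 10)) = 9*(c - 1) = 9*(-1 + c) = -9 + 9*c)
(-111 - 297)*(Y(-3, -10) - 283) = (-111 - 297)*((-9 + 9*(-3)) - 283) = -408*((-9 - 27) - 283) = -408*(-36 - 283) = -408*(-319) = 130152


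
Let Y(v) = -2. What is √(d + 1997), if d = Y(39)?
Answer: √1995 ≈ 44.665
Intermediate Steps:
d = -2
√(d + 1997) = √(-2 + 1997) = √1995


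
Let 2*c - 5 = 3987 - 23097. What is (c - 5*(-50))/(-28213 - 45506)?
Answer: 18605/147438 ≈ 0.12619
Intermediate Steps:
c = -19105/2 (c = 5/2 + (3987 - 23097)/2 = 5/2 + (½)*(-19110) = 5/2 - 9555 = -19105/2 ≈ -9552.5)
(c - 5*(-50))/(-28213 - 45506) = (-19105/2 - 5*(-50))/(-28213 - 45506) = (-19105/2 + 250)/(-73719) = -18605/2*(-1/73719) = 18605/147438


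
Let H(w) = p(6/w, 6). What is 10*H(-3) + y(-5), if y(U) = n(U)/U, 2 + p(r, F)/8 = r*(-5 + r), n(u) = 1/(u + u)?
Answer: 48001/50 ≈ 960.02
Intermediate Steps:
n(u) = 1/(2*u)
p(r, F) = -16 + 8*r*(-5 + r) (p(r, F) = -16 + 8*(r*(-5 + r)) = -16 + 8*r*(-5 + r))
y(U) = 1/(2*U²) (y(U) = (1/(2*U))/U = 1/(2*U²))
H(w) = -16 - 240/w + 288/w² (H(w) = -16 - 240/w + 8*(6/w)² = -16 - 240/w + 8*(36/w²) = -16 - 240/w + 288/w²)
10*H(-3) + y(-5) = 10*(-16 - 240/(-3) + 288/(-3)²) + (½)/(-5)² = 10*(-16 - 240*(-⅓) + 288*(⅑)) + (½)*(1/25) = 10*(-16 + 80 + 32) + 1/50 = 10*96 + 1/50 = 960 + 1/50 = 48001/50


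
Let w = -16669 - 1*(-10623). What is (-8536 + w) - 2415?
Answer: -16997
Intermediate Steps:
w = -6046 (w = -16669 + 10623 = -6046)
(-8536 + w) - 2415 = (-8536 - 6046) - 2415 = -14582 - 2415 = -16997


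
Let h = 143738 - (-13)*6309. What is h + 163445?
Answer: 389200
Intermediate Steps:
h = 225755 (h = 143738 - 1*(-82017) = 143738 + 82017 = 225755)
h + 163445 = 225755 + 163445 = 389200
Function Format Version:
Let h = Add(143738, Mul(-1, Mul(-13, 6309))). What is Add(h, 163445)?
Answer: 389200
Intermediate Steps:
h = 225755 (h = Add(143738, Mul(-1, -82017)) = Add(143738, 82017) = 225755)
Add(h, 163445) = Add(225755, 163445) = 389200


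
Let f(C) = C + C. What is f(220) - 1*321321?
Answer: -320881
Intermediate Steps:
f(C) = 2*C
f(220) - 1*321321 = 2*220 - 1*321321 = 440 - 321321 = -320881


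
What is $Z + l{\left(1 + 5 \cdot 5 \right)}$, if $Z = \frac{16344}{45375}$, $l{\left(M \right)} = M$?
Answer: $\frac{398698}{15125} \approx 26.36$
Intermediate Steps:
$Z = \frac{5448}{15125}$ ($Z = 16344 \cdot \frac{1}{45375} = \frac{5448}{15125} \approx 0.3602$)
$Z + l{\left(1 + 5 \cdot 5 \right)} = \frac{5448}{15125} + \left(1 + 5 \cdot 5\right) = \frac{5448}{15125} + \left(1 + 25\right) = \frac{5448}{15125} + 26 = \frac{398698}{15125}$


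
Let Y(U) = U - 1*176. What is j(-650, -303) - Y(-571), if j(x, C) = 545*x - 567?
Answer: -354070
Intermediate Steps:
j(x, C) = -567 + 545*x
Y(U) = -176 + U (Y(U) = U - 176 = -176 + U)
j(-650, -303) - Y(-571) = (-567 + 545*(-650)) - (-176 - 571) = (-567 - 354250) - 1*(-747) = -354817 + 747 = -354070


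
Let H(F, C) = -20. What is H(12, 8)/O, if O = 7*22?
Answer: -10/77 ≈ -0.12987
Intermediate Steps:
O = 154
H(12, 8)/O = -20/154 = -20*1/154 = -10/77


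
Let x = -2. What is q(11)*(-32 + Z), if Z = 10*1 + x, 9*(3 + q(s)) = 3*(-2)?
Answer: 88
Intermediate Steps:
q(s) = -11/3 (q(s) = -3 + (3*(-2))/9 = -3 + (⅑)*(-6) = -3 - ⅔ = -11/3)
Z = 8 (Z = 10*1 - 2 = 10 - 2 = 8)
q(11)*(-32 + Z) = -11*(-32 + 8)/3 = -11/3*(-24) = 88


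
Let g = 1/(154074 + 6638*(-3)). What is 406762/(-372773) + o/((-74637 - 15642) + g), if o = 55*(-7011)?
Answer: 14357946223955482/4514963442791947 ≈ 3.1801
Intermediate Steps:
g = 1/134160 (g = 1/(154074 - 19914) = 1/134160 ≈ 7.4538e-6)
o = -385605
406762/(-372773) + o/((-74637 - 15642) + g) = 406762/(-372773) - 385605/((-74637 - 15642) + 1/134160) = 406762*(-1/372773) - 385605/(-90279 + 1/134160) = -406762/372773 - 385605/(-12111830639/134160) = -406762/372773 - 385605*(-134160/12111830639) = -406762/372773 + 51732766800/12111830639 = 14357946223955482/4514963442791947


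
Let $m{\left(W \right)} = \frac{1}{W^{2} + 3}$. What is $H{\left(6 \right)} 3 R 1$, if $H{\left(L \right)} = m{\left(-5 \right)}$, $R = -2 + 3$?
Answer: $\frac{3}{28} \approx 0.10714$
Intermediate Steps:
$m{\left(W \right)} = \frac{1}{3 + W^{2}}$
$R = 1$
$H{\left(L \right)} = \frac{1}{28}$ ($H{\left(L \right)} = \frac{1}{3 + \left(-5\right)^{2}} = \frac{1}{3 + 25} = \frac{1}{28}$)
$H{\left(6 \right)} 3 R 1 = \frac{1}{28} \cdot 3 \cdot 1 \cdot 1 = \frac{3}{28} \cdot 1 = \frac{3}{28}$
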